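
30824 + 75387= 106211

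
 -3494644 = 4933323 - 8427967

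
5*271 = 1355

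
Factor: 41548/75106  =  2^1 * 13^1*47^ ( - 1) =26/47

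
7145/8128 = 7145/8128 = 0.88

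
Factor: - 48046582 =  - 2^1 * 24023291^1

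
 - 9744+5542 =-4202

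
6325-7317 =-992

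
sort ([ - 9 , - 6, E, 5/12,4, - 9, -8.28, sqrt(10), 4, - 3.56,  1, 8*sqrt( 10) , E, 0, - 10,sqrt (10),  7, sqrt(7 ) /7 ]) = [ - 10,-9, - 9, - 8.28, - 6, - 3.56, 0,sqrt( 7 ) /7, 5/12 , 1, E, E, sqrt(10 ), sqrt( 10 ), 4, 4 , 7, 8*sqrt( 10) ]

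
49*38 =1862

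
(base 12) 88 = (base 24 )48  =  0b1101000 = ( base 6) 252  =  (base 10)104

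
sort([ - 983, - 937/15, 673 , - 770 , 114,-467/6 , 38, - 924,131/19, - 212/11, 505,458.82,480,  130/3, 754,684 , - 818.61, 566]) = [ - 983,-924,- 818.61, - 770, - 467/6, - 937/15, - 212/11,  131/19, 38, 130/3, 114, 458.82, 480,505,566,673, 684, 754 ] 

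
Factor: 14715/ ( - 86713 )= - 3^3*5^1 * 11^ (  -  1 )*109^1*7883^(-1) 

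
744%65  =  29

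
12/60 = 1/5 =0.20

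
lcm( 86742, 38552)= 346968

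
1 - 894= - 893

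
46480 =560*83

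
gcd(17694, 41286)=5898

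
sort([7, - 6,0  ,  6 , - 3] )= [ - 6, - 3,  0,6, 7 ]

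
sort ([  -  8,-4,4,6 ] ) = [ - 8,- 4, 4, 6 ]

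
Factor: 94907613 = 3^1 *97^1*326143^1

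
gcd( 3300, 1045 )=55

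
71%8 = 7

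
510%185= 140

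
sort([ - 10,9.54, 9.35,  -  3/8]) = [- 10,-3/8, 9.35,9.54] 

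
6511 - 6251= 260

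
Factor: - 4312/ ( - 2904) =3^( - 1)*7^2*11^( - 1) = 49/33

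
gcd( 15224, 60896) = 15224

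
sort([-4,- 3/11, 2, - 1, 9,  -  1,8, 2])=[ - 4 , - 1,-1,-3/11, 2, 2,8, 9]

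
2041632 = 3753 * 544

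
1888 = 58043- 56155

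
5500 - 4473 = 1027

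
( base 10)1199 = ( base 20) 2jj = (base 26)1k3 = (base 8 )2257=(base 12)83b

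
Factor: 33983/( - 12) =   -  2^(  -  2)*3^(-1)*17^1*1999^1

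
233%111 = 11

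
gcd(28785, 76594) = 1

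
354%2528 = 354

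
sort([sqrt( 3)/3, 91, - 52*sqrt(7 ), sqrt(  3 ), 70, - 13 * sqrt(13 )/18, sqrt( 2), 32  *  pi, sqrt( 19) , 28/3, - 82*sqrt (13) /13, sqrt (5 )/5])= [ - 52*sqrt (7),-82*sqrt (13) /13 , - 13 * sqrt (13 ) /18,  sqrt( 5)/5, sqrt( 3)/3, sqrt(  2), sqrt( 3 ) , sqrt ( 19 ), 28/3 , 70, 91, 32*pi ]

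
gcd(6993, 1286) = 1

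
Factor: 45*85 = 3^2 * 5^2* 17^1=3825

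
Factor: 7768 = 2^3*971^1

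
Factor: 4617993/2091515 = 3^1*5^( - 1 ) * 418303^( - 1) *1539331^1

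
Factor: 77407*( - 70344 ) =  - 2^3*3^2*11^1*31^1*227^1*977^1 = - 5445118008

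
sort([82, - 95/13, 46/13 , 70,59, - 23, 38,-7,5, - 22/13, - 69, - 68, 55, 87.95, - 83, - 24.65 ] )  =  [  -  83, - 69, - 68, - 24.65  ,-23, - 95/13, - 7, - 22/13 , 46/13, 5, 38,55, 59, 70, 82,87.95 ] 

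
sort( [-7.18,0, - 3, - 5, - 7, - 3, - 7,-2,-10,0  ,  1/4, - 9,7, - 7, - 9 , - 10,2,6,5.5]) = [ - 10 , - 10, - 9, - 9 , - 7.18,  -  7, -7 ,-7, - 5, - 3, - 3, - 2, 0, 0,1/4, 2 , 5.5 , 6, 7] 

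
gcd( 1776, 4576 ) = 16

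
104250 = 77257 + 26993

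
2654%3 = 2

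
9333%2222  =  445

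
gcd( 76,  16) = 4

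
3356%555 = 26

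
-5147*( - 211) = 1086017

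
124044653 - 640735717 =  - 516691064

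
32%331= 32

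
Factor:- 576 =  - 2^6*3^2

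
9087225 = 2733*3325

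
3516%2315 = 1201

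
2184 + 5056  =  7240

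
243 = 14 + 229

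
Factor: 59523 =3^1*19841^1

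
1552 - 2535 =-983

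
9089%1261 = 262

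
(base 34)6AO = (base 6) 53444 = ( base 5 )213200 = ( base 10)7300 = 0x1c84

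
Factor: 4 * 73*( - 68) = -2^4*17^1 * 73^1  =  - 19856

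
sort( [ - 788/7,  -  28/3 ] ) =[-788/7, - 28/3]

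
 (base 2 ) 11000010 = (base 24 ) 82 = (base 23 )8a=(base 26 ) 7C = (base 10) 194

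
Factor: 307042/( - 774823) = -2^1*7^(-1)*71^(-1)*1559^( - 1 )*153521^1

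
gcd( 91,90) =1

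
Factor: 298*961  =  2^1*31^2 * 149^1 = 286378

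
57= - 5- - 62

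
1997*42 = 83874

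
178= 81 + 97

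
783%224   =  111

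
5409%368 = 257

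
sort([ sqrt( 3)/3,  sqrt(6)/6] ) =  [sqrt (6) /6,  sqrt ( 3) /3]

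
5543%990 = 593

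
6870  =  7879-1009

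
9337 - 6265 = 3072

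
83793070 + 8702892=92495962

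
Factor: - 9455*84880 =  - 2^4*5^2*31^1*61^1*1061^1 = - 802540400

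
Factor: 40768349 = 40768349^1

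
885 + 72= 957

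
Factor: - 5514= -2^1*3^1* 919^1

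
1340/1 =1340 =1340.00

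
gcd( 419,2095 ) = 419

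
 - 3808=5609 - 9417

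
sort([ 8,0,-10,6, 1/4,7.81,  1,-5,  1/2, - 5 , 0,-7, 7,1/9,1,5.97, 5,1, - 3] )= [ - 10, - 7,-5, - 5, - 3,0, 0, 1/9,1/4,1/2, 1, 1,1,  5, 5.97,  6,7, 7.81,8] 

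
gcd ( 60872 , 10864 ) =56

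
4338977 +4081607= 8420584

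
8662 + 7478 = 16140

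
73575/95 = 774 + 9/19 = 774.47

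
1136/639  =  1+ 7/9 = 1.78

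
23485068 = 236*99513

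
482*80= 38560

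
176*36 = 6336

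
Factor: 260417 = 260417^1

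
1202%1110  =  92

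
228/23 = 228/23 = 9.91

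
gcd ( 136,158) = 2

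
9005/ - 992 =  - 9005/992 = - 9.08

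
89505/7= 12786  +  3/7 = 12786.43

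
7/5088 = 7/5088 = 0.00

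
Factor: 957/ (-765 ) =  - 3^(-1 )*5^( - 1)*11^1*17^( - 1)*29^1 = - 319/255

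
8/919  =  8/919 = 0.01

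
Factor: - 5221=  - 23^1*227^1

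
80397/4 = 20099 + 1/4 = 20099.25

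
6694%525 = 394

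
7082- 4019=3063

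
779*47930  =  37337470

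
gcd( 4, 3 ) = 1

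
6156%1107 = 621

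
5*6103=30515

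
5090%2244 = 602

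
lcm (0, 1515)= 0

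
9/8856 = 1/984 = 0.00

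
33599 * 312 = 10482888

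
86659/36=86659/36 = 2407.19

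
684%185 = 129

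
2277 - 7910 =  - 5633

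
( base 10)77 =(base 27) 2n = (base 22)3b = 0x4D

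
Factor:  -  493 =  - 17^1* 29^1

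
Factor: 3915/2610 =3/2 = 2^(  -  1 )*3^1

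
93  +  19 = 112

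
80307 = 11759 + 68548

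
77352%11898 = 5964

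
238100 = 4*59525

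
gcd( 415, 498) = 83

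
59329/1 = 59329 = 59329.00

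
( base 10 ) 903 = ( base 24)1df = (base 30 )103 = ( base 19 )29A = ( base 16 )387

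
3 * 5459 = 16377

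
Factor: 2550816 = 2^5*3^2 * 17^1*521^1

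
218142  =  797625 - 579483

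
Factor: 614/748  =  307/374 = 2^( - 1 )*11^(-1)*17^(  -  1 )*307^1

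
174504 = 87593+86911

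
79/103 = 79/103  =  0.77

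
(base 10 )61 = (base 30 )21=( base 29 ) 23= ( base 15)41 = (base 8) 75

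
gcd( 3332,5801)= 1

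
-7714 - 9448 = - 17162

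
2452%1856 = 596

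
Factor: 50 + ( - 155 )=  - 105 = - 3^1*5^1*7^1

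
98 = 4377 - 4279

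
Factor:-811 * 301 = - 7^1*43^1*811^1 = - 244111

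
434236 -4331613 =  - 3897377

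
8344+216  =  8560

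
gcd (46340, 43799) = 7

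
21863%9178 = 3507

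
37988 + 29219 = 67207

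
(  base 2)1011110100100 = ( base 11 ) 4602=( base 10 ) 6052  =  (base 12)3604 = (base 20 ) f2c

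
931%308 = 7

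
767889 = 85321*9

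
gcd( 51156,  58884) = 84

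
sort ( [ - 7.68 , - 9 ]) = [-9,-7.68] 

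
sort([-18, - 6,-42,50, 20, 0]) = [ - 42, - 18, - 6,0,20,50] 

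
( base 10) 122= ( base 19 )68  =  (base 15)82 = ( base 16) 7a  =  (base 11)101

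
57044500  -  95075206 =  - 38030706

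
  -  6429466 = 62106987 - 68536453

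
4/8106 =2/4053= 0.00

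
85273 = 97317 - 12044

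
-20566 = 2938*( - 7 ) 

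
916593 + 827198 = 1743791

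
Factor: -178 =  - 2^1*89^1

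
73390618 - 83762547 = -10371929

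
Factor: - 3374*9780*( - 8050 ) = 265631646000 = 2^4*3^1 * 5^3 * 7^2*23^1*163^1*241^1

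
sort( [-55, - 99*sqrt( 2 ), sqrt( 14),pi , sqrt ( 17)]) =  [ - 99*sqrt( 2), -55, pi, sqrt(14 ),sqrt( 17) ] 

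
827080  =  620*1334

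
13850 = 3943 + 9907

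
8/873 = 8/873=0.01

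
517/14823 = 517/14823 = 0.03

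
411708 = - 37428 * (  -  11) 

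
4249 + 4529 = 8778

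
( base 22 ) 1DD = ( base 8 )1417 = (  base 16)30F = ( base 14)3DD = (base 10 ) 783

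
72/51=1+ 7/17  =  1.41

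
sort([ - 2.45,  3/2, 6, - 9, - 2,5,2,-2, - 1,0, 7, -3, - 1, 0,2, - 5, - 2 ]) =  [ - 9, - 5,- 3,-2.45, - 2,-2,-2, - 1, - 1, 0,0, 3/2, 2,2, 5, 6, 7]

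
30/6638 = 15/3319 = 0.00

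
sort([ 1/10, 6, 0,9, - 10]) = [ - 10, 0,1/10,6, 9]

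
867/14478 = 289/4826 = 0.06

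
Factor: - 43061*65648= -2^4*11^1*17^2*149^1 * 373^1 = - 2826868528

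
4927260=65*75804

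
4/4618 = 2/2309= 0.00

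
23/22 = 23/22 = 1.05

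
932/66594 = 466/33297 = 0.01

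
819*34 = 27846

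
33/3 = 11=11.00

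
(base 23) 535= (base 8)5237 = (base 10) 2719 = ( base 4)222133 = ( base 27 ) 3JJ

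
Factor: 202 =2^1*101^1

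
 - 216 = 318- 534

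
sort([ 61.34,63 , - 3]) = [-3, 61.34, 63] 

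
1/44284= 1/44284 = 0.00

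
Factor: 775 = 5^2* 31^1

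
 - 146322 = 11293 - 157615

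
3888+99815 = 103703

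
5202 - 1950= 3252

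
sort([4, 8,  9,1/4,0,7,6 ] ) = [0,  1/4,4, 6,7, 8 , 9 ] 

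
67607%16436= 1863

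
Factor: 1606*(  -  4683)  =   - 7520898 = -2^1*3^1*7^1*11^1*73^1*223^1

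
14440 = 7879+6561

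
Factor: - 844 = -2^2*211^1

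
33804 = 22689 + 11115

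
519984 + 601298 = 1121282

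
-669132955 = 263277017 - 932409972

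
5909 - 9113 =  - 3204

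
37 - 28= 9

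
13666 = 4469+9197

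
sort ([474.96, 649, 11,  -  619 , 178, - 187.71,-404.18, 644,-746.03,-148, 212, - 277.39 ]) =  [ - 746.03, - 619,- 404.18,-277.39 ,-187.71, - 148,11, 178,212,474.96,644,649] 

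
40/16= 5/2 = 2.50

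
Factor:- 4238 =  - 2^1*13^1*163^1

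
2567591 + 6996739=9564330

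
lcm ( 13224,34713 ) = 277704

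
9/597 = 3/199 = 0.02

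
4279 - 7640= - 3361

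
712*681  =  484872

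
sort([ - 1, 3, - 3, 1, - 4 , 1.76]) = [ - 4, - 3, - 1, 1,1.76, 3 ]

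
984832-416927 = 567905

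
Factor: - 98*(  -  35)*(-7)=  - 24010 = - 2^1 * 5^1*7^4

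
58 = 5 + 53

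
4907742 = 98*50079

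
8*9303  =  74424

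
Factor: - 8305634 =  - 2^1*101^1*41117^1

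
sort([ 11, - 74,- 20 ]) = [-74, - 20, 11] 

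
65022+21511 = 86533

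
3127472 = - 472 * (-6626)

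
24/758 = 12/379 = 0.03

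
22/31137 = 22/31137 =0.00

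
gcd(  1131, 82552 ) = 1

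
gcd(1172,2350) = 2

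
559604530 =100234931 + 459369599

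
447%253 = 194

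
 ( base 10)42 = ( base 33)19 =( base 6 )110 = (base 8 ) 52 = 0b101010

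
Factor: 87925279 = 13^1*41^1*164963^1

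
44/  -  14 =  - 4 + 6/7 =- 3.14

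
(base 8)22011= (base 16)2409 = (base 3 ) 110122200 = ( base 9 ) 13580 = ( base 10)9225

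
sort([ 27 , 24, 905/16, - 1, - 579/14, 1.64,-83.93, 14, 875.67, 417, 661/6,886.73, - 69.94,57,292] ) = [ -83.93, - 69.94, - 579/14, - 1, 1.64, 14, 24, 27, 905/16, 57, 661/6, 292, 417,  875.67, 886.73]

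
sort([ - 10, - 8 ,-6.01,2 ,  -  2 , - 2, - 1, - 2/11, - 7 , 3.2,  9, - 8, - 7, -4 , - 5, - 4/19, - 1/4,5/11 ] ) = [ - 10,-8, - 8,-7, - 7, - 6.01, - 5 , - 4, - 2, - 2, - 1 , - 1/4, - 4/19, - 2/11,5/11, 2,3.2,  9]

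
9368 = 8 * 1171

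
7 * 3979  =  27853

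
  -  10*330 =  - 3300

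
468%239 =229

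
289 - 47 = 242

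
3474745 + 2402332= 5877077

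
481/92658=481/92658 = 0.01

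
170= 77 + 93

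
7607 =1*7607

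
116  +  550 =666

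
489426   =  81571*6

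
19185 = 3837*5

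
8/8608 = 1/1076 = 0.00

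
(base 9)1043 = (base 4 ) 30000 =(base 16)300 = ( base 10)768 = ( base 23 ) 1A9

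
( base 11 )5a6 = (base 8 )1321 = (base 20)1G1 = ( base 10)721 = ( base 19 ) 1ii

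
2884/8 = 360+1/2 = 360.50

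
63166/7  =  9023+ 5/7 = 9023.71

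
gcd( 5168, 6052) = 68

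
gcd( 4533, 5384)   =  1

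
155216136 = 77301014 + 77915122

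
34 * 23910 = 812940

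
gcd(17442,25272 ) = 54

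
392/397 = 392/397 = 0.99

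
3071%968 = 167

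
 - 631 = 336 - 967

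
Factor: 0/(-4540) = 0 =0^1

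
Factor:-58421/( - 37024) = 2^( - 5 )*11^1*13^( - 1 )*47^1 * 89^(- 1 )*113^1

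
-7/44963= - 7/44963= -0.00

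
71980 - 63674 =8306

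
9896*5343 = 52874328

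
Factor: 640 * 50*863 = 2^8*5^3*863^1 = 27616000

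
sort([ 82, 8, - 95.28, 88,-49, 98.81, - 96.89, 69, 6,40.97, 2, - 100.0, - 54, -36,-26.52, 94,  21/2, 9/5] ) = [-100.0, - 96.89,-95.28, - 54,- 49,-36, - 26.52 , 9/5, 2,6, 8, 21/2, 40.97, 69 , 82, 88,94, 98.81 ]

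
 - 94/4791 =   -  94/4791 = - 0.02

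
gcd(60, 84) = 12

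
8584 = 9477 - 893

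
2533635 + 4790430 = 7324065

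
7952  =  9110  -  1158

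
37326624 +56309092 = 93635716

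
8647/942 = 9+ 169/942 = 9.18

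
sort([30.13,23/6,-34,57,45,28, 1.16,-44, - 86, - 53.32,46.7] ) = [  -  86, - 53.32,-44, - 34, 1.16, 23/6,28, 30.13,45, 46.7,57]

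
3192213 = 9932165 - 6739952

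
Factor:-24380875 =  - 5^3*195047^1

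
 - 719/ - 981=719/981 = 0.73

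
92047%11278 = 1823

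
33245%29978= 3267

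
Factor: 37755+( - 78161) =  - 2^1*89^1 * 227^1 = - 40406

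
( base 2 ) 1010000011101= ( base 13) 2461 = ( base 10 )5149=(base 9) 7051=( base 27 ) 71J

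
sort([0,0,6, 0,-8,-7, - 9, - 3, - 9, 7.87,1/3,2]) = [ - 9 , - 9,-8, - 7 ,-3,0,0, 0, 1/3, 2,6, 7.87]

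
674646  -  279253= 395393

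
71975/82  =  877 + 61/82= 877.74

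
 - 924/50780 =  - 1 + 12464/12695= -  0.02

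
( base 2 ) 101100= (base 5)134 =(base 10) 44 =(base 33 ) 1b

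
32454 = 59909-27455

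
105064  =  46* 2284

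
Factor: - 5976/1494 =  - 4 =- 2^2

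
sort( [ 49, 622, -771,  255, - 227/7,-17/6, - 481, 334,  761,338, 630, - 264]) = [ - 771,-481,  -  264,-227/7, - 17/6,49,  255,  334,338,622,630, 761]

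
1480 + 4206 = 5686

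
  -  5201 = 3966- 9167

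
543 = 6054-5511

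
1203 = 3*401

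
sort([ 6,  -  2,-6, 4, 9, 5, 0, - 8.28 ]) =[-8.28,-6, - 2,  0, 4, 5, 6, 9 ] 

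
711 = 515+196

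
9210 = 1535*6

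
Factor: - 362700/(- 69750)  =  2^1*5^(-1 ) * 13^1 = 26/5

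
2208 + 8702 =10910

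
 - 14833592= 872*( - 17011)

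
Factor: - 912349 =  - 912349^1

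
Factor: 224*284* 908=57763328=2^9*7^1 * 71^1*227^1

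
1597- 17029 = - 15432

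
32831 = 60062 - 27231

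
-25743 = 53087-78830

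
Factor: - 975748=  - 2^2*83^1*2939^1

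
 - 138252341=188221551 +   -  326473892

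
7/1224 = 7/1224 = 0.01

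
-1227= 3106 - 4333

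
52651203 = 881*59763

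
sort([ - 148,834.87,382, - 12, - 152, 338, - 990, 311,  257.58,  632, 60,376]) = [ - 990, -152, - 148, - 12,60,257.58,  311, 338,376,382 , 632,834.87]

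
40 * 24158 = 966320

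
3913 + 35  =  3948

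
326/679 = 326/679  =  0.48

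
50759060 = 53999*940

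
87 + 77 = 164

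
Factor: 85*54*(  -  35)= - 2^1*3^3*5^2*7^1*17^1=-160650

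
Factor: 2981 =11^1*271^1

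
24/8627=24/8627 = 0.00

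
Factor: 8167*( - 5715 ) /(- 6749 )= 3^2*5^1*17^( - 1)*127^1*397^( - 1 )*8167^1   =  46674405/6749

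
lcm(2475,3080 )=138600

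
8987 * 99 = 889713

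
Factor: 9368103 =3^1*1093^1*2857^1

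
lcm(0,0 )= 0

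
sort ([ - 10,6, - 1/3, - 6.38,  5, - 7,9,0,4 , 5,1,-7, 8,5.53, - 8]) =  [ - 10, - 8,-7, - 7,  -  6.38,  -  1/3,0,1, 4, 5 , 5,5.53, 6,  8,9] 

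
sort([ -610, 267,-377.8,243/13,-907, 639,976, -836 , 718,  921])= [  -  907, - 836 , - 610, - 377.8,243/13,267,639,  718,921, 976]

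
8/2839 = 8/2839= 0.00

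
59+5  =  64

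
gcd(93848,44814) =2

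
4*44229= 176916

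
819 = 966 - 147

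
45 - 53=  - 8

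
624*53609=33452016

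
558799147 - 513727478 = 45071669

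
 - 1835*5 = -9175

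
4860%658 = 254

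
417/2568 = 139/856 =0.16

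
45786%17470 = 10846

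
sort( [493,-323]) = [ - 323,493]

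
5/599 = 5/599 = 0.01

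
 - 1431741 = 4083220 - 5514961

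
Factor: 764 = 2^2 *191^1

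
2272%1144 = 1128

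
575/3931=575/3931 = 0.15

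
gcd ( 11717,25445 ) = 1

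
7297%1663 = 645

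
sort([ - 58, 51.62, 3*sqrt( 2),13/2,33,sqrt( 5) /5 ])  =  [ - 58,sqrt(5 ) /5, 3*sqrt(2 ), 13/2,33, 51.62] 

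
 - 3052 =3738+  - 6790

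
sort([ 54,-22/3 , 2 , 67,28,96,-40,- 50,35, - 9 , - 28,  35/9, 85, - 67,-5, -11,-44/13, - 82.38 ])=[- 82.38,-67  ,-50,-40,-28,-11,- 9  , -22/3, - 5, - 44/13,  2,35/9,28, 35,54,  67,85,96]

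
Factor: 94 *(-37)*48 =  - 166944  =  - 2^5*3^1* 37^1 * 47^1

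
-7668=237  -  7905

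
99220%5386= 2272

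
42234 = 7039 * 6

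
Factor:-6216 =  - 2^3*3^1*7^1*37^1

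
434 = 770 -336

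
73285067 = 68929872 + 4355195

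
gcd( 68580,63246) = 762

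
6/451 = 6/451 = 0.01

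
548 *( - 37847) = -20740156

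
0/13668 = 0  =  0.00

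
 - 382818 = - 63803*6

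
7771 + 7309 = 15080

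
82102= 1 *82102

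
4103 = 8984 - 4881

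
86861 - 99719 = - 12858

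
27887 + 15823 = 43710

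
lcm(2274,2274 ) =2274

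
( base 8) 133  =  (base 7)160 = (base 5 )331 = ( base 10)91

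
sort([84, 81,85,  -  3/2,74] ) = [ - 3/2 , 74,  81,  84,85] 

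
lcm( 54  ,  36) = 108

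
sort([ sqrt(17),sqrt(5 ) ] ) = [ sqrt(5),sqrt(17) ]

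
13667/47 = 13667/47 = 290.79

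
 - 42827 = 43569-86396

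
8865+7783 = 16648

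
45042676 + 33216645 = 78259321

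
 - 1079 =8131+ - 9210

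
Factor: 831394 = 2^1*415697^1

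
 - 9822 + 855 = - 8967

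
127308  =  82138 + 45170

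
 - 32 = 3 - 35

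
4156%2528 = 1628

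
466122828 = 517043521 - 50920693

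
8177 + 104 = 8281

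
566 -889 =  - 323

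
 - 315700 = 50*( - 6314) 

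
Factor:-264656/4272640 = - 2^ (-5 )*5^ (-1)*7^1*17^1*139^1*1669^(-1) = -16541/267040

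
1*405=405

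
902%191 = 138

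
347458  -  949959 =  - 602501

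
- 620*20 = -12400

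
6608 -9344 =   -  2736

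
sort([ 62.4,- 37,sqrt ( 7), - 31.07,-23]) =[ - 37, - 31.07,-23,sqrt ( 7),  62.4 ]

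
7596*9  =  68364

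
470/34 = 13  +  14/17 = 13.82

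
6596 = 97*68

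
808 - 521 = 287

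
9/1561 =9/1561 = 0.01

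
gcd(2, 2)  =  2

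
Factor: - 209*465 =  - 3^1*5^1 *11^1*19^1*31^1 = - 97185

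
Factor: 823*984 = 809832  =  2^3*3^1*41^1*823^1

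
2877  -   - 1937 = 4814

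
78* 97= 7566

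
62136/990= 62 + 42/55 = 62.76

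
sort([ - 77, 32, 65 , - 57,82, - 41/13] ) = [ - 77, - 57,- 41/13,32,65 , 82] 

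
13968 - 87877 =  - 73909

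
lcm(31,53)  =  1643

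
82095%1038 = 93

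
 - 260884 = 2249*( - 116)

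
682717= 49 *13933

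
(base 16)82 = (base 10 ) 130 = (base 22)5k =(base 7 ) 244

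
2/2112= 1/1056 = 0.00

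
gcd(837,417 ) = 3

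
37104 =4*9276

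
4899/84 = 58 + 9/28=58.32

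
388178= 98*3961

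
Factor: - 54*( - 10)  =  2^2*3^3*5^1 = 540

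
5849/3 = 1949 + 2/3  =  1949.67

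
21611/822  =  21611/822=26.29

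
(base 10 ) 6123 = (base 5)143443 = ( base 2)1011111101011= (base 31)6bg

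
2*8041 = 16082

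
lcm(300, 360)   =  1800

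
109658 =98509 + 11149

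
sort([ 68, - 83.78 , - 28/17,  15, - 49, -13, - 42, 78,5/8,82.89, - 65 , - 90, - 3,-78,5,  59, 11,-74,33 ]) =[ - 90, - 83.78,-78, - 74, -65, - 49, - 42, - 13, - 3, - 28/17, 5/8,5,11,  15,33,59,68,78 , 82.89 ] 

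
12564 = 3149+9415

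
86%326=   86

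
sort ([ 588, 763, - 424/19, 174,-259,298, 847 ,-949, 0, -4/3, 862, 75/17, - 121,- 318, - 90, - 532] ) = [ - 949, - 532, - 318, - 259 , - 121,  -  90,  -  424/19,- 4/3, 0,75/17,174, 298, 588, 763, 847, 862]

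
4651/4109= 1 + 542/4109 = 1.13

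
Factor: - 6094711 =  - 7^1*71^1*12263^1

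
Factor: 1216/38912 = 2^( - 5 )= 1/32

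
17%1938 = 17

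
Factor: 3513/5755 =3^1* 5^( - 1 ) *1151^( - 1)* 1171^1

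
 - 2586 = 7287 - 9873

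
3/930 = 1/310   =  0.00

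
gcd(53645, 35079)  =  1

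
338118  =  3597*94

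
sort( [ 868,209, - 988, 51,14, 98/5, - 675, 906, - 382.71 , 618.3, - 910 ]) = [ - 988, - 910, - 675, - 382.71,14, 98/5,51, 209, 618.3,  868, 906] 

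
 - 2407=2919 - 5326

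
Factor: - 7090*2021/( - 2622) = 7164445/1311 = 3^( - 1)*5^1*19^( - 1 )*23^( - 1 )*  43^1*47^1*709^1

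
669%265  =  139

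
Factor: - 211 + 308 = 97 = 97^1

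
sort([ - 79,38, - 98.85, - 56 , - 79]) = [-98.85, - 79, - 79, - 56, 38] 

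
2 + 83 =85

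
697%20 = 17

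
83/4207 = 83/4207 = 0.02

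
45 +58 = 103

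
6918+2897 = 9815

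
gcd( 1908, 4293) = 477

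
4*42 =168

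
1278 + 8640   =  9918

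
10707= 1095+9612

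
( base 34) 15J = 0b10101000001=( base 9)1754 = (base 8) 2501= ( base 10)1345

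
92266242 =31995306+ 60270936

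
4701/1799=2 + 1103/1799 = 2.61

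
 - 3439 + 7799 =4360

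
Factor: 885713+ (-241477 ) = 2^2 * 161059^1 = 644236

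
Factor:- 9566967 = - 3^1*3188989^1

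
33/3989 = 33/3989 = 0.01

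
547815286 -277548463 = 270266823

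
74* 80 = 5920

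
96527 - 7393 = 89134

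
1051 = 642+409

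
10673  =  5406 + 5267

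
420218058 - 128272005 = 291946053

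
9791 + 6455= 16246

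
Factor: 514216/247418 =2^2 *199^1*383^(-1) = 796/383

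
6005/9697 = 6005/9697=0.62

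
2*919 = 1838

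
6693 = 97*69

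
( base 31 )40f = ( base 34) 3BH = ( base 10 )3859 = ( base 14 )1599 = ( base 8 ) 7423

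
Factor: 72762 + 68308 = 2^1*5^1*14107^1 = 141070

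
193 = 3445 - 3252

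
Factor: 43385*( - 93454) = -4054501790 = - 2^1*5^1*8677^1*46727^1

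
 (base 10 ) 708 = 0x2c4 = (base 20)1F8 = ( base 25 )138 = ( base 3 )222020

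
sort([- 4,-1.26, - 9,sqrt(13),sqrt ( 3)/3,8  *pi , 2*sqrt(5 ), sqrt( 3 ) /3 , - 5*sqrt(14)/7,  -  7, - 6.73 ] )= [-9, -7, - 6.73, - 4, - 5 * sqrt( 14)/7,-1.26, sqrt( 3)/3,sqrt( 3)/3,sqrt(13 ),2*sqrt(5 ), 8*pi ]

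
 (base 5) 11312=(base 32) Q0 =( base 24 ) 1ag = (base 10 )832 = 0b1101000000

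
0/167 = 0=0.00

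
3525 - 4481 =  - 956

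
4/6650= 2/3325 = 0.00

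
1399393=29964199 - 28564806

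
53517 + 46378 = 99895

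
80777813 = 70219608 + 10558205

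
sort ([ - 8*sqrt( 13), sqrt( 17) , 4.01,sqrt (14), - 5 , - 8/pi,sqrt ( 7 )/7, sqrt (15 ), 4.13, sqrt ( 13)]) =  [ -8*sqrt( 13), - 5,  -  8/pi, sqrt( 7) /7 , sqrt( 13), sqrt( 14),sqrt( 15 ) , 4.01 , sqrt( 17), 4.13 ] 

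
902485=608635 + 293850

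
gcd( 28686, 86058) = 28686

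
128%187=128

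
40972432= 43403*944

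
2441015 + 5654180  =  8095195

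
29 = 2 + 27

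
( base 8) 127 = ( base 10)87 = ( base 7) 153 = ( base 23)3I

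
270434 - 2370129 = - 2099695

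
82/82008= 41/41004 = 0.00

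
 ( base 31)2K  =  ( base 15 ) 57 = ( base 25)37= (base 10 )82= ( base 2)1010010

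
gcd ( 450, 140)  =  10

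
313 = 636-323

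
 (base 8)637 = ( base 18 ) 151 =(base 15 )1CA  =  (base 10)415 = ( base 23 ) I1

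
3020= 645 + 2375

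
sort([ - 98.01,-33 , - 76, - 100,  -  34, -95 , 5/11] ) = [ - 100, -98.01, - 95, -76, - 34, - 33,5/11]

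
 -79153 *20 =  - 1583060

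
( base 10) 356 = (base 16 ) 164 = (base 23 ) FB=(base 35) A6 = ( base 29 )c8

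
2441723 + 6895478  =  9337201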